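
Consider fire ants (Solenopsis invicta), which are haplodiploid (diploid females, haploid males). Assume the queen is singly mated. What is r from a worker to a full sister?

0.75

Haplodiploid full sisters inherit their father's entire haploid genome identically (contributing 1/2) and on average half of their mother's contribution (1/2 · 1/2 = 1/4); r = 1/2 + 1/4 = 3/4.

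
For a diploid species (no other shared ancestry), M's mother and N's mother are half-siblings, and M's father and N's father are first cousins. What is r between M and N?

0.09375

Independent pedigree routes through distinct common ancestors add.
M and N are related in two ways: half first cousins through their mothers (r = 1/16) and second cousins through their fathers (r = 1/32).
r = 1/16 + 1/32 = 3/32 = 0.09375.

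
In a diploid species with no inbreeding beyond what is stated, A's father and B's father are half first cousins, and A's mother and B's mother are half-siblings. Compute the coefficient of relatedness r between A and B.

0.078125

Relatedness sums over independent paths through distinct common ancestors.
A and B are related in two ways: half second cousins through their fathers (r = 1/64) and half first cousins through their mothers (r = 1/16).
r = 1/64 + 1/16 = 5/64 = 0.078125.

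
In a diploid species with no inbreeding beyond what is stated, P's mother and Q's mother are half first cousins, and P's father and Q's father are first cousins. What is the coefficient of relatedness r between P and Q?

Wright's path rule: contributions from independent ancestry routes add.
P and Q are related in two ways: half second cousins through their mothers (r = 1/64) and second cousins through their fathers (r = 1/32).
r = 1/64 + 1/32 = 0.046875.

0.046875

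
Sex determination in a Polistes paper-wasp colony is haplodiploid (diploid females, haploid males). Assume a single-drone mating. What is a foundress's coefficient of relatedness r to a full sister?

0.75

Haplodiploid full sisters inherit their father's entire haploid genome identically (contributing 1/2) and on average half of their mother's contribution (1/2 · 1/2 = 1/4); r = 1/2 + 1/4 = 3/4.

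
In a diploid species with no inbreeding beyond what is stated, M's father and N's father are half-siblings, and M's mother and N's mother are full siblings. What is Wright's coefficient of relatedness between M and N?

With two independent routes of shared ancestry, r is the sum of the two contributions.
M and N are related in two ways: half first cousins through their fathers (r = 1/16) and first cousins through their mothers (r = 1/8).
r = 1/16 + 1/8 = 3/16 = 0.1875.

0.1875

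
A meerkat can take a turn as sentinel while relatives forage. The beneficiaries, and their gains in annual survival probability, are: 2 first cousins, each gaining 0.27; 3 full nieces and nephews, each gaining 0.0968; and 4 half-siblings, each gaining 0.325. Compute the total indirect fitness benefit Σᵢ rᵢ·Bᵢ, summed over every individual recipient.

r to a first cousin = 1/8 (first cousins share one grandparent pair — two paths of length 4: r = 2·(1/2)^4 = 1/8).
r to a full niece or nephew = 0.25 (full aunt/uncle↔niece/nephew: two paths of length 3 through the shared grandparent pair: r = 2·(1/2)^3 = 1/4).
r to a half-sibling = 0.25 (half-sibs share one parent — one path of length 2: r = (1/2)^2 = 1/4).
Summing one r·B term per recipient: 2·0.125·0.27 + 3·0.25·0.0968 + 4·0.25·0.325 = 0.4651.

0.4651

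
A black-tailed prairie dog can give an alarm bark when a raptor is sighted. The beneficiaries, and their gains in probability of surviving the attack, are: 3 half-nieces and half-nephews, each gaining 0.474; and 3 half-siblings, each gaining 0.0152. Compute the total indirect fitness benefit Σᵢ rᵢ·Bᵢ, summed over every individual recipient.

0.18915

r to a half-niece or half-nephew = 1/8 (half-aunt/uncle↔niece/nephew: one path of length 3: r = (1/2)^3 = 1/8).
r to a half-sibling = 0.25 (half-sibs share one parent — one path of length 2: r = (1/2)^2 = 1/4).
Summing one r·B term per recipient: 3·0.125·0.474 + 3·0.25·0.0152 = 0.18915.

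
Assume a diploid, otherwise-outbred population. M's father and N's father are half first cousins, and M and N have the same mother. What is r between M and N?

0.265625

Wright's path rule: contributions from independent ancestry routes add.
M and N are related in two ways: half second cousins through their fathers (r = 1/64) and half-sibs through their shared mother (r = 1/4).
r = 1/64 + 1/4 = 0.265625.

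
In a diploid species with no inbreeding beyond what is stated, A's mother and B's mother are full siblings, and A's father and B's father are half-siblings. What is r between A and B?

Independent pedigree routes through distinct common ancestors add.
A and B are related in two ways: first cousins through their mothers (r = 1/8) and half first cousins through their fathers (r = 1/16).
r = 1/8 + 1/16 = 0.1875.

0.1875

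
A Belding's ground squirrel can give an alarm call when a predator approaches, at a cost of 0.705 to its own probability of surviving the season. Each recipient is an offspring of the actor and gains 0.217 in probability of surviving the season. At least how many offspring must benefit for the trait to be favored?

r to an offspring = 0.5 (one parent–offspring link: r = (1/2)^1 = 1/2).
Hamilton's rule: n·r·B > C  ⇒  n > C/(r·B) = 0.705/(0.5·0.217) = 6.498.
The smallest integer exceeding 6.498 is 7.

7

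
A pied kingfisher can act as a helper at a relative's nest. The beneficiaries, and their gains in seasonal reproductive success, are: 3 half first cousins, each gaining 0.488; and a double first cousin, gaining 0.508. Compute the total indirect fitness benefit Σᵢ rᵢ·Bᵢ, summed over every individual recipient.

0.2185

r to a half first cousin = 0.0625 (half first cousins share one grandparent — one path of length 4: r = (1/2)^4 = 1/16).
r to a double first cousin = 0.25 (double first cousins share both grandparent pairs — four paths of length 4: r = 4·(1/2)^4 = 1/4).
Summing one r·B term per recipient: 3·0.0625·0.488 + 1·0.25·0.508 = 0.2185.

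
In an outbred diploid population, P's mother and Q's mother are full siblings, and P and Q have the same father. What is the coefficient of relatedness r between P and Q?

With two independent routes of shared ancestry, r is the sum of the two contributions.
P and Q are related in two ways: first cousins through their mothers (r = 1/8) and half-sibs through their shared father (r = 1/4).
r = 1/8 + 1/4 = 0.375.

0.375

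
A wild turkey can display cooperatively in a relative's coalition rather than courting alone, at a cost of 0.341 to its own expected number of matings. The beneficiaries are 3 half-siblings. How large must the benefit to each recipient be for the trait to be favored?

r to a half-sibling = 1/4 (half-sibs share one parent — one path of length 2: r = (1/2)^2 = 1/4).
Hamilton's rule with n recipients of equal r: n·r·B > C, so B > C/(n·r) = 0.341/(3·0.25) = 0.4547.

0.4547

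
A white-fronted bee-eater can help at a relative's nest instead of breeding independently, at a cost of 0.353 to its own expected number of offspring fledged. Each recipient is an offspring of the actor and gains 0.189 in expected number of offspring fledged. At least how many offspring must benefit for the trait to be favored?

4

r to an offspring = 1/2 (one parent–offspring link: r = (1/2)^1 = 1/2).
Hamilton's rule: n·r·B > C  ⇒  n > C/(r·B) = 0.353/(0.5·0.189) = 3.735.
The smallest integer exceeding 3.735 is 4.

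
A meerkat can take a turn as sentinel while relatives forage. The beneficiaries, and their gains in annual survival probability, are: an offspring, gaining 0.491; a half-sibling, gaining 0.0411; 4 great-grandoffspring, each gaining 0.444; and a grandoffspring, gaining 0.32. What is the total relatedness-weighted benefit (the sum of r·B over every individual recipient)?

0.557775

r to an offspring = 1/2 (one parent–offspring link: r = (1/2)^1 = 1/2).
r to a half-sibling = 1/4 (half-sibs share one parent — one path of length 2: r = (1/2)^2 = 1/4).
r to a great-grandoffspring = 0.125 (three parent–offspring links: r = (1/2)^3 = 1/8).
r to a grandoffspring = 0.25 (two parent–offspring links: r = (1/2)^2 = 1/4).
Summing one r·B term per recipient: 1·0.5·0.491 + 1·0.25·0.0411 + 4·0.125·0.444 + 1·0.25·0.32 = 0.557775.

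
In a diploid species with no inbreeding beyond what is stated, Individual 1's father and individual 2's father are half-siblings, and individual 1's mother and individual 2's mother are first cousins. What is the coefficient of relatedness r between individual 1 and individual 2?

0.09375

Relatedness sums over independent paths through distinct common ancestors.
Individual 1 and individual 2 are related in two ways: half first cousins through their fathers (r = 1/16) and second cousins through their mothers (r = 1/32).
r = 1/16 + 1/32 = 0.09375.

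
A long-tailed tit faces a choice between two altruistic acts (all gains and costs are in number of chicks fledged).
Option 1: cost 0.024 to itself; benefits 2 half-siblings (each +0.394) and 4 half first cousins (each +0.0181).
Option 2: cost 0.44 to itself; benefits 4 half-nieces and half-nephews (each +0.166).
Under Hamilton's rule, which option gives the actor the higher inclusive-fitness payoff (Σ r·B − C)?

Option 1

Option 1: r to a half-sibling = 0.25.
Option 1: r to a half first cousin = 0.0625.
Option 1: Σ r·B − C = (2·0.25·0.394 + 4·0.0625·0.0181) − 0.024 = 0.177525.
Option 2: r to a half-niece or half-nephew = 0.125.
Option 2: Σ r·B − C = (4·0.125·0.166) − 0.44 = -0.357.
Option 1 has the higher net inclusive-fitness payoff.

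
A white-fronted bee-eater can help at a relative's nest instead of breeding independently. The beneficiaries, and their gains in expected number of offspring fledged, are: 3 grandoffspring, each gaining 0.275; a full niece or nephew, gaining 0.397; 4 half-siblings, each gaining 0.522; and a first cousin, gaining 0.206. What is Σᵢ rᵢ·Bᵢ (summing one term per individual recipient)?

r to a grandoffspring = 1/4 (two parent–offspring links: r = (1/2)^2 = 1/4).
r to a full niece or nephew = 0.25 (full aunt/uncle↔niece/nephew: two paths of length 3 through the shared grandparent pair: r = 2·(1/2)^3 = 1/4).
r to a half-sibling = 1/4 (half-sibs share one parent — one path of length 2: r = (1/2)^2 = 1/4).
r to a first cousin = 0.125 (first cousins share one grandparent pair — two paths of length 4: r = 2·(1/2)^4 = 1/8).
Summing one r·B term per recipient: 3·0.25·0.275 + 1·0.25·0.397 + 4·0.25·0.522 + 1·0.125·0.206 = 0.85325.

0.85325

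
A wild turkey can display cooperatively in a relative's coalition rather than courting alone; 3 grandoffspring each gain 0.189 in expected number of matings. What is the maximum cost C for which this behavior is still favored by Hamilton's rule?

r to a grandoffspring = 0.25 (two parent–offspring links: r = (1/2)^2 = 1/4).
Hamilton's rule: n·r·B > C, so the trait is favored while C < n·r·B = 3·0.25·0.189 = 0.14175.

0.14175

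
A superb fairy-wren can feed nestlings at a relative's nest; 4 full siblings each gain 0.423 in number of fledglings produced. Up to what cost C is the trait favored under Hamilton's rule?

0.846

r to a full sibling = 1/2 (full sibs share both parents — two paths of length 2: r = 2·(1/2)^2 = 1/2).
Hamilton's rule: n·r·B > C, so the trait is favored while C < n·r·B = 4·0.5·0.423 = 0.846.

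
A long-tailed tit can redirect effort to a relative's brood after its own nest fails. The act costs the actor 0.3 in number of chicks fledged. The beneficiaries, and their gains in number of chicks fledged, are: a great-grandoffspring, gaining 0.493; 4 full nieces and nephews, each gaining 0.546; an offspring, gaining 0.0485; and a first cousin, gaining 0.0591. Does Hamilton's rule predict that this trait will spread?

Hamilton's rule: the trait is favored when the sum of r·B over every recipient exceeds the actor's cost C.
r to a great-grandoffspring = 0.125 (three parent–offspring links: r = (1/2)^3 = 1/8).
r to a full niece or nephew = 0.25 (full aunt/uncle↔niece/nephew: two paths of length 3 through the shared grandparent pair: r = 2·(1/2)^3 = 1/4).
r to an offspring = 0.5 (one parent–offspring link: r = (1/2)^1 = 1/2).
r to a first cousin = 0.125 (first cousins share one grandparent pair — two paths of length 4: r = 2·(1/2)^4 = 1/8).
Summing one r·B term per recipient: 1·0.125·0.493 + 4·0.25·0.546 + 1·0.5·0.0485 + 1·0.125·0.0591 = 0.6392625.
0.6392625 > 0.3: the indirect benefit exceeds the cost.

Yes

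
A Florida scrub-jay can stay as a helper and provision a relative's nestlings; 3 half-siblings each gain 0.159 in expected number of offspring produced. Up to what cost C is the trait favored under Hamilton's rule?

0.11925

r to a half-sibling = 0.25 (half-sibs share one parent — one path of length 2: r = (1/2)^2 = 1/4).
Hamilton's rule: n·r·B > C, so the trait is favored while C < n·r·B = 3·0.25·0.159 = 0.11925.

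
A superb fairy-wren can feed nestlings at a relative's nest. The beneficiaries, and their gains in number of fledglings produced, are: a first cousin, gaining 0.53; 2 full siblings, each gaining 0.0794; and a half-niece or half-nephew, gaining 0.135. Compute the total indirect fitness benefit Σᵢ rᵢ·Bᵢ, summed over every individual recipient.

r to a first cousin = 0.125 (first cousins share one grandparent pair — two paths of length 4: r = 2·(1/2)^4 = 1/8).
r to a full sibling = 0.5 (full sibs share both parents — two paths of length 2: r = 2·(1/2)^2 = 1/2).
r to a half-niece or half-nephew = 0.125 (half-aunt/uncle↔niece/nephew: one path of length 3: r = (1/2)^3 = 1/8).
Summing one r·B term per recipient: 1·0.125·0.53 + 2·0.5·0.0794 + 1·0.125·0.135 = 0.162525.

0.162525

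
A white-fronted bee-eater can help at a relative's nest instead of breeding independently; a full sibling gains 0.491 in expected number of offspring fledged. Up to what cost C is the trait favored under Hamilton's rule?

0.2455

r to a full sibling = 1/2 (full sibs share both parents — two paths of length 2: r = 2·(1/2)^2 = 1/2).
Hamilton's rule: n·r·B > C, so the trait is favored while C < n·r·B = 1·0.5·0.491 = 0.2455.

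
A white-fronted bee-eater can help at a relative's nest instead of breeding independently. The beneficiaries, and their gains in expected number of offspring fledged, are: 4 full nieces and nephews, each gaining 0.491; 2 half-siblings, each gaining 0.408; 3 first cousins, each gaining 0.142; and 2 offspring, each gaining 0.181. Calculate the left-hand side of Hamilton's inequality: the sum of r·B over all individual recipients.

r to a full niece or nephew = 0.25 (full aunt/uncle↔niece/nephew: two paths of length 3 through the shared grandparent pair: r = 2·(1/2)^3 = 1/4).
r to a half-sibling = 0.25 (half-sibs share one parent — one path of length 2: r = (1/2)^2 = 1/4).
r to a first cousin = 1/8 (first cousins share one grandparent pair — two paths of length 4: r = 2·(1/2)^4 = 1/8).
r to an offspring = 1/2 (one parent–offspring link: r = (1/2)^1 = 1/2).
Summing one r·B term per recipient: 4·0.25·0.491 + 2·0.25·0.408 + 3·0.125·0.142 + 2·0.5·0.181 = 0.92925.

0.92925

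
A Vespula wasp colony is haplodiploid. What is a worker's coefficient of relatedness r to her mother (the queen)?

One meiotic link between diploid queen and diploid daughter: r = 1/2.

0.5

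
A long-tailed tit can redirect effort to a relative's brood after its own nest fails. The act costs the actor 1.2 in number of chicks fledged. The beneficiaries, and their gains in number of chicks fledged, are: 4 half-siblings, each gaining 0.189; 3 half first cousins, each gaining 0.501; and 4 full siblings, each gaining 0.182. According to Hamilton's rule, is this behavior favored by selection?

No

Hamilton's rule: the trait is favored when the sum of r·B over every recipient exceeds the actor's cost C.
r to a half-sibling = 1/4 (half-sibs share one parent — one path of length 2: r = (1/2)^2 = 1/4).
r to a half first cousin = 1/16 (half first cousins share one grandparent — one path of length 4: r = (1/2)^4 = 1/16).
r to a full sibling = 0.5 (full sibs share both parents — two paths of length 2: r = 2·(1/2)^2 = 1/2).
Summing one r·B term per recipient: 4·0.25·0.189 + 3·0.0625·0.501 + 4·0.5·0.182 = 0.6469375.
0.6469375 < 1.2: the indirect benefit is less than the cost.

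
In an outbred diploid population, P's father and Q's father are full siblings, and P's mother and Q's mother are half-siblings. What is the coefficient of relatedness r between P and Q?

0.1875

Independent pedigree routes through distinct common ancestors add.
P and Q are related in two ways: first cousins through their fathers (r = 1/8) and half first cousins through their mothers (r = 1/16).
r = 1/8 + 1/16 = 3/16 = 0.1875.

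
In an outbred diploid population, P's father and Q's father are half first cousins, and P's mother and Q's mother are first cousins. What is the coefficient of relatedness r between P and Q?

0.046875

Independent pedigree routes through distinct common ancestors add.
P and Q are related in two ways: half second cousins through their fathers (r = 1/64) and second cousins through their mothers (r = 1/32).
r = 1/64 + 1/32 = 0.046875.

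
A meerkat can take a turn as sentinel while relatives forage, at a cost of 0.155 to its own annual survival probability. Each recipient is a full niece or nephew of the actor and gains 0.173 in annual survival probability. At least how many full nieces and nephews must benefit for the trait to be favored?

4

r to a full niece or nephew = 0.25 (full aunt/uncle↔niece/nephew: two paths of length 3 through the shared grandparent pair: r = 2·(1/2)^3 = 1/4).
Hamilton's rule: n·r·B > C  ⇒  n > C/(r·B) = 0.155/(0.25·0.173) = 3.584.
The smallest integer exceeding 3.584 is 4.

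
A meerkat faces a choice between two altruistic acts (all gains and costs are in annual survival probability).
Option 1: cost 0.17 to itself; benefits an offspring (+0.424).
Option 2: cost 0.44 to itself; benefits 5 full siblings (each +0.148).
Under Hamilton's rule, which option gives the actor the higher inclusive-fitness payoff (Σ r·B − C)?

Option 1: r to an offspring = 0.5.
Option 1: Σ r·B − C = (1·0.5·0.424) − 0.17 = 0.042.
Option 2: r to a full sibling = 0.5.
Option 2: Σ r·B − C = (5·0.5·0.148) − 0.44 = -0.07.
Option 1 has the higher net inclusive-fitness payoff.

Option 1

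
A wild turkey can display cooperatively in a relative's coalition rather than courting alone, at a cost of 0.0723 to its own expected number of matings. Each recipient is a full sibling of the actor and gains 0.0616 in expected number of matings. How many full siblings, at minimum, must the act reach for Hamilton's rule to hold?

3

r to a full sibling = 0.5 (full sibs share both parents — two paths of length 2: r = 2·(1/2)^2 = 1/2).
Hamilton's rule: n·r·B > C  ⇒  n > C/(r·B) = 0.0723/(0.5·0.0616) = 2.347.
The smallest integer exceeding 2.347 is 3.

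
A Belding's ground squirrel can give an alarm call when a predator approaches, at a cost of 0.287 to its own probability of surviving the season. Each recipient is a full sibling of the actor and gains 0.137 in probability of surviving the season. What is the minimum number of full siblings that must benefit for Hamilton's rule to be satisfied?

5

r to a full sibling = 0.5 (full sibs share both parents — two paths of length 2: r = 2·(1/2)^2 = 1/2).
Hamilton's rule: n·r·B > C  ⇒  n > C/(r·B) = 0.287/(0.5·0.137) = 4.19.
The smallest integer exceeding 4.19 is 5.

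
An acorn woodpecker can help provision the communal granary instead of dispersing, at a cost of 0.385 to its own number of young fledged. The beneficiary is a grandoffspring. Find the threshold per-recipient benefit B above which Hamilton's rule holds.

r to a grandoffspring = 1/4 (two parent–offspring links: r = (1/2)^2 = 1/4).
Hamilton's rule with n recipients of equal r: n·r·B > C, so B > C/(n·r) = 0.385/(1·0.25) = 1.54.

1.54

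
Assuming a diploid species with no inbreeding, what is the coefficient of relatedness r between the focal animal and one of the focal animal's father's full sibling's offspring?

Each parent–offspring link contributes a factor of 1/2, and independent paths through distinct common ancestors add.
First cousins share one grandparent pair — two paths of length 4: r = 2·(1/2)^4 = 1/8.

0.125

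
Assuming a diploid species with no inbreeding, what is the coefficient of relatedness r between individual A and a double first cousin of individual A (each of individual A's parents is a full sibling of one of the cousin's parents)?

Each parent–offspring link contributes a factor of 1/2, and independent paths through distinct common ancestors add.
Double first cousins share both grandparent pairs — four paths of length 4: r = 4·(1/2)^4 = 1/4.

0.25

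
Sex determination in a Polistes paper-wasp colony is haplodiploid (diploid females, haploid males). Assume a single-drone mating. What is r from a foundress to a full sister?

Haplodiploid full sisters inherit their father's entire haploid genome identically (contributing 1/2) and on average half of their mother's contribution (1/2 · 1/2 = 1/4); r = 1/2 + 1/4 = 3/4.

0.75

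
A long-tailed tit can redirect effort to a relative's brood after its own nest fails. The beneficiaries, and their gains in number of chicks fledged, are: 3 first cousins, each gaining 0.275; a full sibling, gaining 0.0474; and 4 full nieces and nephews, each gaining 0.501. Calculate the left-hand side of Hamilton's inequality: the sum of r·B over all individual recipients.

0.627825

r to a first cousin = 1/8 (first cousins share one grandparent pair — two paths of length 4: r = 2·(1/2)^4 = 1/8).
r to a full sibling = 0.5 (full sibs share both parents — two paths of length 2: r = 2·(1/2)^2 = 1/2).
r to a full niece or nephew = 1/4 (full aunt/uncle↔niece/nephew: two paths of length 3 through the shared grandparent pair: r = 2·(1/2)^3 = 1/4).
Summing one r·B term per recipient: 3·0.125·0.275 + 1·0.5·0.0474 + 4·0.25·0.501 = 0.627825.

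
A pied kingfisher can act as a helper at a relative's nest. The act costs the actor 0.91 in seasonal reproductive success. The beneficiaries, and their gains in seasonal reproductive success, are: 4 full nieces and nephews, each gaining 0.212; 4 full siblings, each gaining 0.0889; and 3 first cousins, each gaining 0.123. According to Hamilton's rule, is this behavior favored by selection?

No

Hamilton's rule: the trait is favored when the sum of r·B over every recipient exceeds the actor's cost C.
r to a full niece or nephew = 1/4 (full aunt/uncle↔niece/nephew: two paths of length 3 through the shared grandparent pair: r = 2·(1/2)^3 = 1/4).
r to a full sibling = 0.5 (full sibs share both parents — two paths of length 2: r = 2·(1/2)^2 = 1/2).
r to a first cousin = 1/8 (first cousins share one grandparent pair — two paths of length 4: r = 2·(1/2)^4 = 1/8).
Summing one r·B term per recipient: 4·0.25·0.212 + 4·0.5·0.0889 + 3·0.125·0.123 = 0.435925.
0.435925 < 0.91: the indirect benefit is less than the cost.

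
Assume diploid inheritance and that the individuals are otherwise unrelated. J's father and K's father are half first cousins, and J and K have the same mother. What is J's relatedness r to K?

With two independent routes of shared ancestry, r is the sum of the two contributions.
J and K are related in two ways: half second cousins through their fathers (r = 1/64) and half-sibs through their shared mother (r = 1/4).
r = 1/64 + 1/4 = 17/64 = 0.265625.

0.265625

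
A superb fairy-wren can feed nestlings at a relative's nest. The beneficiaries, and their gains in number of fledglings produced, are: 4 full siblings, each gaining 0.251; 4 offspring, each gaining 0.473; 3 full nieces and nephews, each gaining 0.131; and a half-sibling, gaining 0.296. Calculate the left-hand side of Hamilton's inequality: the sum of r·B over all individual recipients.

r to a full sibling = 1/2 (full sibs share both parents — two paths of length 2: r = 2·(1/2)^2 = 1/2).
r to an offspring = 0.5 (one parent–offspring link: r = (1/2)^1 = 1/2).
r to a full niece or nephew = 0.25 (full aunt/uncle↔niece/nephew: two paths of length 3 through the shared grandparent pair: r = 2·(1/2)^3 = 1/4).
r to a half-sibling = 1/4 (half-sibs share one parent — one path of length 2: r = (1/2)^2 = 1/4).
Summing one r·B term per recipient: 4·0.5·0.251 + 4·0.5·0.473 + 3·0.25·0.131 + 1·0.25·0.296 = 1.62025.

1.62025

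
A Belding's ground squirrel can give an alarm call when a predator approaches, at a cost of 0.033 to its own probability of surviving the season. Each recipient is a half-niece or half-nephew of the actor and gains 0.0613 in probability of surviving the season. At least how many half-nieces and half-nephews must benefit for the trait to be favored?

r to a half-niece or half-nephew = 1/8 (half-aunt/uncle↔niece/nephew: one path of length 3: r = (1/2)^3 = 1/8).
Hamilton's rule: n·r·B > C  ⇒  n > C/(r·B) = 0.033/(0.125·0.0613) = 4.307.
The smallest integer exceeding 4.307 is 5.

5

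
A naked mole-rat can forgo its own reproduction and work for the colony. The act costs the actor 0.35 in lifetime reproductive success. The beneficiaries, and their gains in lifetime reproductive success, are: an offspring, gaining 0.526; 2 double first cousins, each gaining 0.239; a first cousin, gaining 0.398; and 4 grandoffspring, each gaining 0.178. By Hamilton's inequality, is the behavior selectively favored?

Hamilton's rule: the trait is favored when the sum of r·B over every recipient exceeds the actor's cost C.
r to an offspring = 0.5 (one parent–offspring link: r = (1/2)^1 = 1/2).
r to a double first cousin = 0.25 (double first cousins share both grandparent pairs — four paths of length 4: r = 4·(1/2)^4 = 1/4).
r to a first cousin = 0.125 (first cousins share one grandparent pair — two paths of length 4: r = 2·(1/2)^4 = 1/8).
r to a grandoffspring = 0.25 (two parent–offspring links: r = (1/2)^2 = 1/4).
Summing one r·B term per recipient: 1·0.5·0.526 + 2·0.25·0.239 + 1·0.125·0.398 + 4·0.25·0.178 = 0.61025.
0.61025 > 0.35: the indirect benefit exceeds the cost.

Yes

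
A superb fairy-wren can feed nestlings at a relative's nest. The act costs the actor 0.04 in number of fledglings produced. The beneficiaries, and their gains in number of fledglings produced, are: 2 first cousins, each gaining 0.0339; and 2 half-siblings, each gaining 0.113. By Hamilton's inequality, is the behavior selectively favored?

Hamilton's rule: the trait is favored when the sum of r·B over every recipient exceeds the actor's cost C.
r to a first cousin = 1/8 (first cousins share one grandparent pair — two paths of length 4: r = 2·(1/2)^4 = 1/8).
r to a half-sibling = 0.25 (half-sibs share one parent — one path of length 2: r = (1/2)^2 = 1/4).
Summing one r·B term per recipient: 2·0.125·0.0339 + 2·0.25·0.113 = 0.064975.
0.064975 > 0.04: the indirect benefit exceeds the cost.

Yes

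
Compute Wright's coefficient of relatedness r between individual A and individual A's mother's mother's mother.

0.125

Each parent–offspring link contributes a factor of 1/2, and independent paths through distinct common ancestors add.
Three parent–offspring links: r = (1/2)^3 = 1/8.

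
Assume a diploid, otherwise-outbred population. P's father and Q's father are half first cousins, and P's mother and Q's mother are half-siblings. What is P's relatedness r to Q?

With two independent routes of shared ancestry, r is the sum of the two contributions.
P and Q are related in two ways: half second cousins through their fathers (r = 1/64) and half first cousins through their mothers (r = 1/16).
r = 1/64 + 1/16 = 0.078125.

0.078125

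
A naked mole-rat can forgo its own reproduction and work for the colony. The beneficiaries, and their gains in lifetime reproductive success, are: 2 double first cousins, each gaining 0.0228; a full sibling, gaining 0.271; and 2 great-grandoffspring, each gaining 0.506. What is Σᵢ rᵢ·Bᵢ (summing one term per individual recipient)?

0.2734

r to a double first cousin = 0.25 (double first cousins share both grandparent pairs — four paths of length 4: r = 4·(1/2)^4 = 1/4).
r to a full sibling = 0.5 (full sibs share both parents — two paths of length 2: r = 2·(1/2)^2 = 1/2).
r to a great-grandoffspring = 1/8 (three parent–offspring links: r = (1/2)^3 = 1/8).
Summing one r·B term per recipient: 2·0.25·0.0228 + 1·0.5·0.271 + 2·0.125·0.506 = 0.2734.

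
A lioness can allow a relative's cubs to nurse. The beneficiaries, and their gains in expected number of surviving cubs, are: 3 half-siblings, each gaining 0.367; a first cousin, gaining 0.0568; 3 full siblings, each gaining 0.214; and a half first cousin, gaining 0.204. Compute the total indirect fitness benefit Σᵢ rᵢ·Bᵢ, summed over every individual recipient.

r to a half-sibling = 0.25 (half-sibs share one parent — one path of length 2: r = (1/2)^2 = 1/4).
r to a first cousin = 1/8 (first cousins share one grandparent pair — two paths of length 4: r = 2·(1/2)^4 = 1/8).
r to a full sibling = 0.5 (full sibs share both parents — two paths of length 2: r = 2·(1/2)^2 = 1/2).
r to a half first cousin = 0.0625 (half first cousins share one grandparent — one path of length 4: r = (1/2)^4 = 1/16).
Summing one r·B term per recipient: 3·0.25·0.367 + 1·0.125·0.0568 + 3·0.5·0.214 + 1·0.0625·0.204 = 0.6161.

0.6161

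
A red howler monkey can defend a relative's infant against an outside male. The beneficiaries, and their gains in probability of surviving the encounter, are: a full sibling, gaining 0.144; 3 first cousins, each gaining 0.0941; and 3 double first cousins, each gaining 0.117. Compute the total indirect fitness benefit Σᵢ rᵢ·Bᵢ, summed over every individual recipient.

r to a full sibling = 0.5 (full sibs share both parents — two paths of length 2: r = 2·(1/2)^2 = 1/2).
r to a first cousin = 1/8 (first cousins share one grandparent pair — two paths of length 4: r = 2·(1/2)^4 = 1/8).
r to a double first cousin = 0.25 (double first cousins share both grandparent pairs — four paths of length 4: r = 4·(1/2)^4 = 1/4).
Summing one r·B term per recipient: 1·0.5·0.144 + 3·0.125·0.0941 + 3·0.25·0.117 = 0.1950375.

0.1950375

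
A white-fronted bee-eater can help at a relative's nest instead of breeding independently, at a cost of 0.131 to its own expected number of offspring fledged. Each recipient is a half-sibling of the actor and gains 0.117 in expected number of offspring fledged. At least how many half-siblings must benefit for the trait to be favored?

r to a half-sibling = 0.25 (half-sibs share one parent — one path of length 2: r = (1/2)^2 = 1/4).
Hamilton's rule: n·r·B > C  ⇒  n > C/(r·B) = 0.131/(0.25·0.117) = 4.479.
The smallest integer exceeding 4.479 is 5.

5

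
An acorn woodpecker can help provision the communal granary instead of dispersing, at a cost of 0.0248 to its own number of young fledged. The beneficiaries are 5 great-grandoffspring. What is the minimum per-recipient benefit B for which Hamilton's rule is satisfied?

r to a great-grandoffspring = 1/8 (three parent–offspring links: r = (1/2)^3 = 1/8).
Hamilton's rule with n recipients of equal r: n·r·B > C, so B > C/(n·r) = 0.0248/(5·0.125) = 0.0397.

0.0397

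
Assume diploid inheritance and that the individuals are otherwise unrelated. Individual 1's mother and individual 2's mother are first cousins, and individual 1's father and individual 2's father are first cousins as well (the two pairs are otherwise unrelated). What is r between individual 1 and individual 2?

Wright's path rule: contributions from independent ancestry routes add.
Individual 1 and individual 2 are related in two ways: second cousins through their mothers (r = 1/32) and second cousins through their fathers (r = 1/32).
r = 1/32 + 1/32 = 0.0625.

0.0625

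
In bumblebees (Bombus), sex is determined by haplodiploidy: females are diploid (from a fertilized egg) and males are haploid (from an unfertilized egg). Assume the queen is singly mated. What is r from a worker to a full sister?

Haplodiploid full sisters inherit their father's entire haploid genome identically (contributing 1/2) and on average half of their mother's contribution (1/2 · 1/2 = 1/4); r = 1/2 + 1/4 = 3/4.

0.75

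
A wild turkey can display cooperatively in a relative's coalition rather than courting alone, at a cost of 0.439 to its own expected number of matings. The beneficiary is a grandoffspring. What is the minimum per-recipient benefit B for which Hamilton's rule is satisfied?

r to a grandoffspring = 1/4 (two parent–offspring links: r = (1/2)^2 = 1/4).
Hamilton's rule with n recipients of equal r: n·r·B > C, so B > C/(n·r) = 0.439/(1·0.25) = 1.756.

1.756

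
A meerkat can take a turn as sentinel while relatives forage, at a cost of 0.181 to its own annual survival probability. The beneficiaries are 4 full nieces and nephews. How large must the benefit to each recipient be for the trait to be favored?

r to a full niece or nephew = 0.25 (full aunt/uncle↔niece/nephew: two paths of length 3 through the shared grandparent pair: r = 2·(1/2)^3 = 1/4).
Hamilton's rule with n recipients of equal r: n·r·B > C, so B > C/(n·r) = 0.181/(4·0.25) = 0.181.

0.181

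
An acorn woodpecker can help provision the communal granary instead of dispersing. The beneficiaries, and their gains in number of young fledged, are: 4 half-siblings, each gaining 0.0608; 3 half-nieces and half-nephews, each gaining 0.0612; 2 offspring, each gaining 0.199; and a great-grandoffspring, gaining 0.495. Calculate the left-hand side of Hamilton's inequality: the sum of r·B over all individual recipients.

0.344625

r to a half-sibling = 1/4 (half-sibs share one parent — one path of length 2: r = (1/2)^2 = 1/4).
r to a half-niece or half-nephew = 1/8 (half-aunt/uncle↔niece/nephew: one path of length 3: r = (1/2)^3 = 1/8).
r to an offspring = 0.5 (one parent–offspring link: r = (1/2)^1 = 1/2).
r to a great-grandoffspring = 1/8 (three parent–offspring links: r = (1/2)^3 = 1/8).
Summing one r·B term per recipient: 4·0.25·0.0608 + 3·0.125·0.0612 + 2·0.5·0.199 + 1·0.125·0.495 = 0.344625.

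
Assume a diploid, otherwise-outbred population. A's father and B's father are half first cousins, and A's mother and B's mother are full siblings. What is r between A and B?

0.140625

Relatedness sums over independent paths through distinct common ancestors.
A and B are related in two ways: half second cousins through their fathers (r = 1/64) and first cousins through their mothers (r = 1/8).
r = 1/64 + 1/8 = 9/64 = 0.140625.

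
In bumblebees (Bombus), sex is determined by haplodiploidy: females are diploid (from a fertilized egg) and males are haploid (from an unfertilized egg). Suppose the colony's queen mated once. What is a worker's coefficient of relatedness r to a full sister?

0.75

Haplodiploid full sisters inherit their father's entire haploid genome identically (contributing 1/2) and on average half of their mother's contribution (1/2 · 1/2 = 1/4); r = 1/2 + 1/4 = 3/4.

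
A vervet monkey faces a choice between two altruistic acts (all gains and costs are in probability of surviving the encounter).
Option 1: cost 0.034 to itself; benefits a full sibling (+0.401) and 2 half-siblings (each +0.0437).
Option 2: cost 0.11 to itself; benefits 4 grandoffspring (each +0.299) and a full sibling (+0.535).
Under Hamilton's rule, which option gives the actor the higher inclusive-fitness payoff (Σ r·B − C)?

Option 2

Option 1: r to a full sibling = 0.5.
Option 1: r to a half-sibling = 0.25.
Option 1: Σ r·B − C = (1·0.5·0.401 + 2·0.25·0.0437) − 0.034 = 0.18835.
Option 2: r to a grandoffspring = 0.25.
Option 2: r to a full sibling = 0.5.
Option 2: Σ r·B − C = (4·0.25·0.299 + 1·0.5·0.535) − 0.11 = 0.4565.
Option 2 has the higher net inclusive-fitness payoff.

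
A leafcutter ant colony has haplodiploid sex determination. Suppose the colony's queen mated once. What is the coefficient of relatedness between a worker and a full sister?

0.75

Haplodiploid full sisters inherit their father's entire haploid genome identically (contributing 1/2) and on average half of their mother's contribution (1/2 · 1/2 = 1/4); r = 1/2 + 1/4 = 3/4.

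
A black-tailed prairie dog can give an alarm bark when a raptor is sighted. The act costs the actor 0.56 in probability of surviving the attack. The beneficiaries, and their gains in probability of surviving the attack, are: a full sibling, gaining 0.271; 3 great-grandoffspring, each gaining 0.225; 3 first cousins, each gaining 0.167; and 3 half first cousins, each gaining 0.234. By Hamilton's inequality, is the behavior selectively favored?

No

Hamilton's rule: the trait is favored when the sum of r·B over every recipient exceeds the actor's cost C.
r to a full sibling = 0.5 (full sibs share both parents — two paths of length 2: r = 2·(1/2)^2 = 1/2).
r to a great-grandoffspring = 1/8 (three parent–offspring links: r = (1/2)^3 = 1/8).
r to a first cousin = 1/8 (first cousins share one grandparent pair — two paths of length 4: r = 2·(1/2)^4 = 1/8).
r to a half first cousin = 0.0625 (half first cousins share one grandparent — one path of length 4: r = (1/2)^4 = 1/16).
Summing one r·B term per recipient: 1·0.5·0.271 + 3·0.125·0.225 + 3·0.125·0.167 + 3·0.0625·0.234 = 0.326375.
0.326375 < 0.56: the indirect benefit is less than the cost.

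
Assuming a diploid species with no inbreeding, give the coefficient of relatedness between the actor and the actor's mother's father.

0.25

Each parent–offspring link contributes a factor of 1/2, and independent paths through distinct common ancestors add.
Two parent–offspring links: r = (1/2)^2 = 1/4.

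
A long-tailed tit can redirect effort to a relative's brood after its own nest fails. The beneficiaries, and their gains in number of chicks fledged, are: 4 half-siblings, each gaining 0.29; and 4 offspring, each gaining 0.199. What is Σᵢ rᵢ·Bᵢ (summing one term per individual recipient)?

r to a half-sibling = 1/4 (half-sibs share one parent — one path of length 2: r = (1/2)^2 = 1/4).
r to an offspring = 0.5 (one parent–offspring link: r = (1/2)^1 = 1/2).
Summing one r·B term per recipient: 4·0.25·0.29 + 4·0.5·0.199 = 0.688.

0.688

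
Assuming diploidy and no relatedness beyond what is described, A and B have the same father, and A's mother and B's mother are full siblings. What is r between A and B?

Independent pedigree routes through distinct common ancestors add.
A and B are related in two ways: half-sibs through their shared father (r = 1/4) and first cousins through their mothers (r = 1/8).
r = 1/4 + 1/8 = 3/8 = 0.375.

0.375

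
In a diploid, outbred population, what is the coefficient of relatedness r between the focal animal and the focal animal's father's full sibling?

Each parent–offspring link contributes a factor of 1/2, and independent paths through distinct common ancestors add.
Full aunt/uncle↔niece/nephew: two paths of length 3 through the shared grandparent pair: r = 2·(1/2)^3 = 1/4.

0.25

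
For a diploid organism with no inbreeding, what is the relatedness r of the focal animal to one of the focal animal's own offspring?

Each parent–offspring link contributes a factor of 1/2, and independent paths through distinct common ancestors add.
One parent–offspring link: r = (1/2)^1 = 1/2.

0.5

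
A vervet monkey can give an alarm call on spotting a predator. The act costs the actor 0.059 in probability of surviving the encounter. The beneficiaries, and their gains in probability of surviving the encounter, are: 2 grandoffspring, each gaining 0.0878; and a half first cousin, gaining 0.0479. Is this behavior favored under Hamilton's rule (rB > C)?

Hamilton's rule: the trait is favored when the sum of r·B over every recipient exceeds the actor's cost C.
r to a grandoffspring = 1/4 (two parent–offspring links: r = (1/2)^2 = 1/4).
r to a half first cousin = 1/16 (half first cousins share one grandparent — one path of length 4: r = (1/2)^4 = 1/16).
Summing one r·B term per recipient: 2·0.25·0.0878 + 1·0.0625·0.0479 = 0.04689375.
0.04689375 < 0.059: the indirect benefit is less than the cost.

No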